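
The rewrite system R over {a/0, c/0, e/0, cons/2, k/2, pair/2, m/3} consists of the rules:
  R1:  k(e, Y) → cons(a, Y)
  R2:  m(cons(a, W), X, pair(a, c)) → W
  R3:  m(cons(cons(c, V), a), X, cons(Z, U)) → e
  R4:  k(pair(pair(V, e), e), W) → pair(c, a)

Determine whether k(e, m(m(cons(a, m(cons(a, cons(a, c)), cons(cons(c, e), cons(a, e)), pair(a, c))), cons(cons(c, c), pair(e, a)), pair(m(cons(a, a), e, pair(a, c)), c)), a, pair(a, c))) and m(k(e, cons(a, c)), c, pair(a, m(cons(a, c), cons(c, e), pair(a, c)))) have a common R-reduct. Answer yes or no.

Reduce t₁ = k(e, m(m(cons(a, m(cons(a, cons(a, c)), cons(cons(c, e), cons(a, e)), pair(a, c))), cons(cons(c, c), pair(e, a)), pair(m(cons(a, a), e, pair(a, c)), c)), a, pair(a, c))):
1. k(e, m(m(cons(a, m(cons(a, cons(a, c)), cons(cons(c, e), cons(a, e)), pair(a, c))), cons(cons(c, c), pair(e, a)), pair(m(cons(a, a), e, pair(a, c)), c)), a, pair(a, c)))  →  cons(a, m(m(cons(a, m(cons(a, cons(a, c)), cons(cons(c, e), cons(a, e)), pair(a, c))), cons(cons(c, c), pair(e, a)), pair(m(cons(a, a), e, pair(a, c)), c)), a, pair(a, c)))   [R1 at ε]
2. cons(a, m(m(cons(a, m(cons(a, cons(a, c)), cons(cons(c, e), cons(a, e)), pair(a, c))), cons(cons(c, c), pair(e, a)), pair(m(cons(a, a), e, pair(a, c)), c)), a, pair(a, c)))  →  cons(a, m(m(cons(a, cons(a, c)), cons(cons(c, c), pair(e, a)), pair(m(cons(a, a), e, pair(a, c)), c)), a, pair(a, c)))   [R2 at 2.1.1.2]
3. cons(a, m(m(cons(a, cons(a, c)), cons(cons(c, c), pair(e, a)), pair(m(cons(a, a), e, pair(a, c)), c)), a, pair(a, c)))  →  cons(a, m(m(cons(a, cons(a, c)), cons(cons(c, c), pair(e, a)), pair(a, c)), a, pair(a, c)))   [R2 at 2.1.3.1]
4. cons(a, m(m(cons(a, cons(a, c)), cons(cons(c, c), pair(e, a)), pair(a, c)), a, pair(a, c)))  →  cons(a, m(cons(a, c), a, pair(a, c)))   [R2 at 2.1]
5. cons(a, m(cons(a, c), a, pair(a, c)))  →  cons(a, c)   [R2 at 2]

Reduce t₂ = m(k(e, cons(a, c)), c, pair(a, m(cons(a, c), cons(c, e), pair(a, c)))):
1. m(k(e, cons(a, c)), c, pair(a, m(cons(a, c), cons(c, e), pair(a, c))))  →  m(cons(a, cons(a, c)), c, pair(a, m(cons(a, c), cons(c, e), pair(a, c))))   [R1 at 1]
2. m(cons(a, cons(a, c)), c, pair(a, m(cons(a, c), cons(c, e), pair(a, c))))  →  m(cons(a, cons(a, c)), c, pair(a, c))   [R2 at 3.2]
3. m(cons(a, cons(a, c)), c, pair(a, c))  →  cons(a, c)   [R2 at ε]

yes — NF(t₁) = cons(a, c), NF(t₂) = cons(a, c)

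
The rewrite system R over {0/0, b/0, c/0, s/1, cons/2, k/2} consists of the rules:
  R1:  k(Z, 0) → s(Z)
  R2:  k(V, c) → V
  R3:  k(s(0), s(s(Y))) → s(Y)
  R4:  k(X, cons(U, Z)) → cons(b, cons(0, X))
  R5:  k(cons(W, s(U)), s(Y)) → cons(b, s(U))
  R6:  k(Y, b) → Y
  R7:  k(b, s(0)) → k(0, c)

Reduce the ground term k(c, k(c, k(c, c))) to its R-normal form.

c

1. k(c, k(c, k(c, c)))  →  k(c, k(c, c))   [R2 at 2.2]
2. k(c, k(c, c))  →  k(c, c)   [R2 at 2]
3. k(c, c)  →  c   [R2 at ε]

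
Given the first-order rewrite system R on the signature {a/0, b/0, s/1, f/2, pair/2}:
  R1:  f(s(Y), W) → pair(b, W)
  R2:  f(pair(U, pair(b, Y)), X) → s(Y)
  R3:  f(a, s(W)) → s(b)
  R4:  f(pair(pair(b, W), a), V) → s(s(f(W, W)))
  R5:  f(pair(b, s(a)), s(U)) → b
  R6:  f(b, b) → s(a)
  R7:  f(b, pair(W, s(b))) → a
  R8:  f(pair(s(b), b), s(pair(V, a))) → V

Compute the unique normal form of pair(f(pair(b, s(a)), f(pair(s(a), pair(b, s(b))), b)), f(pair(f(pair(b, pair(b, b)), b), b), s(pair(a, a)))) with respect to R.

pair(b, a)

1. pair(f(pair(b, s(a)), f(pair(s(a), pair(b, s(b))), b)), f(pair(f(pair(b, pair(b, b)), b), b), s(pair(a, a))))  →  pair(f(pair(b, s(a)), s(s(b))), f(pair(f(pair(b, pair(b, b)), b), b), s(pair(a, a))))   [R2 at 1.2]
2. pair(f(pair(b, s(a)), s(s(b))), f(pair(f(pair(b, pair(b, b)), b), b), s(pair(a, a))))  →  pair(b, f(pair(f(pair(b, pair(b, b)), b), b), s(pair(a, a))))   [R5 at 1]
3. pair(b, f(pair(f(pair(b, pair(b, b)), b), b), s(pair(a, a))))  →  pair(b, f(pair(s(b), b), s(pair(a, a))))   [R2 at 2.1.1]
4. pair(b, f(pair(s(b), b), s(pair(a, a))))  →  pair(b, a)   [R8 at 2]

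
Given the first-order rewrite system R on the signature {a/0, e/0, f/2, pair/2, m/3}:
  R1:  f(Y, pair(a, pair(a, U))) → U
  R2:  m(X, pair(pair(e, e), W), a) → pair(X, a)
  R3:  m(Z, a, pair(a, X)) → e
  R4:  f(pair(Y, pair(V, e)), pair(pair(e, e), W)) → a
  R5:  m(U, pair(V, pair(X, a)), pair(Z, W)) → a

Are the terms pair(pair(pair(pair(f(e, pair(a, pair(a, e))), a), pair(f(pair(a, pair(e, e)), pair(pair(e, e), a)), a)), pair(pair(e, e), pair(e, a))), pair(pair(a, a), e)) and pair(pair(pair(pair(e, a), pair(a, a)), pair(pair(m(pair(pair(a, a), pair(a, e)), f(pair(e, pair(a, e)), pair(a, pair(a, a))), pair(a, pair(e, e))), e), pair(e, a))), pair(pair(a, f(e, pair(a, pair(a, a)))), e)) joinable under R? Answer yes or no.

yes — NF(t₁) = pair(pair(pair(pair(e, a), pair(a, a)), pair(pair(e, e), pair(e, a))), pair(pair(a, a), e)), NF(t₂) = pair(pair(pair(pair(e, a), pair(a, a)), pair(pair(e, e), pair(e, a))), pair(pair(a, a), e))

Reduce t₁ = pair(pair(pair(pair(f(e, pair(a, pair(a, e))), a), pair(f(pair(a, pair(e, e)), pair(pair(e, e), a)), a)), pair(pair(e, e), pair(e, a))), pair(pair(a, a), e)):
1. pair(pair(pair(pair(f(e, pair(a, pair(a, e))), a), pair(f(pair(a, pair(e, e)), pair(pair(e, e), a)), a)), pair(pair(e, e), pair(e, a))), pair(pair(a, a), e))  →  pair(pair(pair(pair(e, a), pair(f(pair(a, pair(e, e)), pair(pair(e, e), a)), a)), pair(pair(e, e), pair(e, a))), pair(pair(a, a), e))   [R1 at 1.1.1.1]
2. pair(pair(pair(pair(e, a), pair(f(pair(a, pair(e, e)), pair(pair(e, e), a)), a)), pair(pair(e, e), pair(e, a))), pair(pair(a, a), e))  →  pair(pair(pair(pair(e, a), pair(a, a)), pair(pair(e, e), pair(e, a))), pair(pair(a, a), e))   [R4 at 1.1.2.1]

Reduce t₂ = pair(pair(pair(pair(e, a), pair(a, a)), pair(pair(m(pair(pair(a, a), pair(a, e)), f(pair(e, pair(a, e)), pair(a, pair(a, a))), pair(a, pair(e, e))), e), pair(e, a))), pair(pair(a, f(e, pair(a, pair(a, a)))), e)):
1. pair(pair(pair(pair(e, a), pair(a, a)), pair(pair(m(pair(pair(a, a), pair(a, e)), f(pair(e, pair(a, e)), pair(a, pair(a, a))), pair(a, pair(e, e))), e), pair(e, a))), pair(pair(a, f(e, pair(a, pair(a, a)))), e))  →  pair(pair(pair(pair(e, a), pair(a, a)), pair(pair(m(pair(pair(a, a), pair(a, e)), a, pair(a, pair(e, e))), e), pair(e, a))), pair(pair(a, f(e, pair(a, pair(a, a)))), e))   [R1 at 1.2.1.1.2]
2. pair(pair(pair(pair(e, a), pair(a, a)), pair(pair(m(pair(pair(a, a), pair(a, e)), a, pair(a, pair(e, e))), e), pair(e, a))), pair(pair(a, f(e, pair(a, pair(a, a)))), e))  →  pair(pair(pair(pair(e, a), pair(a, a)), pair(pair(e, e), pair(e, a))), pair(pair(a, f(e, pair(a, pair(a, a)))), e))   [R3 at 1.2.1.1]
3. pair(pair(pair(pair(e, a), pair(a, a)), pair(pair(e, e), pair(e, a))), pair(pair(a, f(e, pair(a, pair(a, a)))), e))  →  pair(pair(pair(pair(e, a), pair(a, a)), pair(pair(e, e), pair(e, a))), pair(pair(a, a), e))   [R1 at 2.1.2]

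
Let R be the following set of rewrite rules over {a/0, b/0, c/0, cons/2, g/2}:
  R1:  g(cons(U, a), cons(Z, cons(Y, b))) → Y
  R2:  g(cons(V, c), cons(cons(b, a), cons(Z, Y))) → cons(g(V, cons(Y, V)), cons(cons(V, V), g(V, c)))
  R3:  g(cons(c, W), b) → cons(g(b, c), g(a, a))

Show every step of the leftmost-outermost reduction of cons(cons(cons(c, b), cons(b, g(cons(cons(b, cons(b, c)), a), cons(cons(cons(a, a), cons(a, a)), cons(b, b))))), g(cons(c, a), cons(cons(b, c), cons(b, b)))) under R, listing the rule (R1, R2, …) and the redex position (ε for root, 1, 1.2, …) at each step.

1. cons(cons(cons(c, b), cons(b, g(cons(cons(b, cons(b, c)), a), cons(cons(cons(a, a), cons(a, a)), cons(b, b))))), g(cons(c, a), cons(cons(b, c), cons(b, b))))  →  cons(cons(cons(c, b), cons(b, b)), g(cons(c, a), cons(cons(b, c), cons(b, b))))   [R1 at 1.2.2]
2. cons(cons(cons(c, b), cons(b, b)), g(cons(c, a), cons(cons(b, c), cons(b, b))))  →  cons(cons(cons(c, b), cons(b, b)), b)   [R1 at 2]

cons(cons(cons(c, b), cons(b, b)), b)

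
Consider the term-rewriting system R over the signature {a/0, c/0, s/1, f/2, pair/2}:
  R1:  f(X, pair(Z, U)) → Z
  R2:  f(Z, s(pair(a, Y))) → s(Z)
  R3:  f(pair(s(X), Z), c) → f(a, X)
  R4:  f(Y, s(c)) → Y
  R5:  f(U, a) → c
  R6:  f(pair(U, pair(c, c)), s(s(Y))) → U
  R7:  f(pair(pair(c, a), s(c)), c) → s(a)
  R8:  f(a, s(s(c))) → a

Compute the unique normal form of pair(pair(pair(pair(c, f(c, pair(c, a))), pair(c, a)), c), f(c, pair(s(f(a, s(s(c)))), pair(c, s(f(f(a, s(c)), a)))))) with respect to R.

1. pair(pair(pair(pair(c, f(c, pair(c, a))), pair(c, a)), c), f(c, pair(s(f(a, s(s(c)))), pair(c, s(f(f(a, s(c)), a))))))  →  pair(pair(pair(pair(c, c), pair(c, a)), c), f(c, pair(s(f(a, s(s(c)))), pair(c, s(f(f(a, s(c)), a))))))   [R1 at 1.1.1.2]
2. pair(pair(pair(pair(c, c), pair(c, a)), c), f(c, pair(s(f(a, s(s(c)))), pair(c, s(f(f(a, s(c)), a))))))  →  pair(pair(pair(pair(c, c), pair(c, a)), c), s(f(a, s(s(c)))))   [R1 at 2]
3. pair(pair(pair(pair(c, c), pair(c, a)), c), s(f(a, s(s(c)))))  →  pair(pair(pair(pair(c, c), pair(c, a)), c), s(a))   [R8 at 2.1]

pair(pair(pair(pair(c, c), pair(c, a)), c), s(a))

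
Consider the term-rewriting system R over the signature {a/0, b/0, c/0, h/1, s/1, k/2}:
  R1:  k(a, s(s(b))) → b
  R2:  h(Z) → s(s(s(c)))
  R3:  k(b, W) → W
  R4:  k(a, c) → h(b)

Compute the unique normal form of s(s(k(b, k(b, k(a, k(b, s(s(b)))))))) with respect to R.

1. s(s(k(b, k(b, k(a, k(b, s(s(b))))))))  →  s(s(k(b, k(a, k(b, s(s(b)))))))   [R3 at 1.1]
2. s(s(k(b, k(a, k(b, s(s(b)))))))  →  s(s(k(a, k(b, s(s(b))))))   [R3 at 1.1]
3. s(s(k(a, k(b, s(s(b))))))  →  s(s(k(a, s(s(b)))))   [R3 at 1.1.2]
4. s(s(k(a, s(s(b)))))  →  s(s(b))   [R1 at 1.1]

s(s(b))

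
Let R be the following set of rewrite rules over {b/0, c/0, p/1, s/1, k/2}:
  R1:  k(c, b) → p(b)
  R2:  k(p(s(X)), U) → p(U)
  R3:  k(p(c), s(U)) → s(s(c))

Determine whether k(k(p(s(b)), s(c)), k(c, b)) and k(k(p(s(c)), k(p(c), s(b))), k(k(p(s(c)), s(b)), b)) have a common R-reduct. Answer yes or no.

yes — NF(t₁) = p(p(b)), NF(t₂) = p(p(b))

Reduce t₁ = k(k(p(s(b)), s(c)), k(c, b)):
1. k(k(p(s(b)), s(c)), k(c, b))  →  k(p(s(c)), k(c, b))   [R2 at 1]
2. k(p(s(c)), k(c, b))  →  p(k(c, b))   [R2 at ε]
3. p(k(c, b))  →  p(p(b))   [R1 at 1]

Reduce t₂ = k(k(p(s(c)), k(p(c), s(b))), k(k(p(s(c)), s(b)), b)):
1. k(k(p(s(c)), k(p(c), s(b))), k(k(p(s(c)), s(b)), b))  →  k(p(k(p(c), s(b))), k(k(p(s(c)), s(b)), b))   [R2 at 1]
2. k(p(k(p(c), s(b))), k(k(p(s(c)), s(b)), b))  →  k(p(s(s(c))), k(k(p(s(c)), s(b)), b))   [R3 at 1.1]
3. k(p(s(s(c))), k(k(p(s(c)), s(b)), b))  →  p(k(k(p(s(c)), s(b)), b))   [R2 at ε]
4. p(k(k(p(s(c)), s(b)), b))  →  p(k(p(s(b)), b))   [R2 at 1.1]
5. p(k(p(s(b)), b))  →  p(p(b))   [R2 at 1]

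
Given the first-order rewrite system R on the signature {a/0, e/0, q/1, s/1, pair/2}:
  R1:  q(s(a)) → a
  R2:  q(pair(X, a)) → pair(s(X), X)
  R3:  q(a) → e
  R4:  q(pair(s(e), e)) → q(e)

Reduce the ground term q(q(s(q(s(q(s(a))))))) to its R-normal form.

e

1. q(q(s(q(s(q(s(a)))))))  →  q(q(s(q(s(a)))))   [R1 at 1.1.1.1.1]
2. q(q(s(q(s(a)))))  →  q(q(s(a)))   [R1 at 1.1.1]
3. q(q(s(a)))  →  q(a)   [R1 at 1]
4. q(a)  →  e   [R3 at ε]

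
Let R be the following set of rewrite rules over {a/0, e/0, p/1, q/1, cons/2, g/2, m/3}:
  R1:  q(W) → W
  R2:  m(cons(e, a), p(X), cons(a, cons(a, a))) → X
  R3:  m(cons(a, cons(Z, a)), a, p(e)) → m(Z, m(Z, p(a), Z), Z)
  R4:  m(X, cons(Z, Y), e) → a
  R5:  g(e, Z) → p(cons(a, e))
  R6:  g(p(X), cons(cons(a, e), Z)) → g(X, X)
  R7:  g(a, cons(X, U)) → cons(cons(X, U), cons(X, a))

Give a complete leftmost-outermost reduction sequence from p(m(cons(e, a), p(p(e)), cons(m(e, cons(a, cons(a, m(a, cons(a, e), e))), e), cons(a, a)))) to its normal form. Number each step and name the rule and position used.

p(p(e))

1. p(m(cons(e, a), p(p(e)), cons(m(e, cons(a, cons(a, m(a, cons(a, e), e))), e), cons(a, a))))  →  p(m(cons(e, a), p(p(e)), cons(a, cons(a, a))))   [R4 at 1.3.1]
2. p(m(cons(e, a), p(p(e)), cons(a, cons(a, a))))  →  p(p(e))   [R2 at 1]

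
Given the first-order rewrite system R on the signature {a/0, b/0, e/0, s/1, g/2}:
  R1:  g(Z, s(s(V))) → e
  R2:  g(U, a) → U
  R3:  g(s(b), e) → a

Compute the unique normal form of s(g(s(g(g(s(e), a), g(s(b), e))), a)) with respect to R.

1. s(g(s(g(g(s(e), a), g(s(b), e))), a))  →  s(s(g(g(s(e), a), g(s(b), e))))   [R2 at 1]
2. s(s(g(g(s(e), a), g(s(b), e))))  →  s(s(g(s(e), g(s(b), e))))   [R2 at 1.1.1]
3. s(s(g(s(e), g(s(b), e))))  →  s(s(g(s(e), a)))   [R3 at 1.1.2]
4. s(s(g(s(e), a)))  →  s(s(s(e)))   [R2 at 1.1]

s(s(s(e)))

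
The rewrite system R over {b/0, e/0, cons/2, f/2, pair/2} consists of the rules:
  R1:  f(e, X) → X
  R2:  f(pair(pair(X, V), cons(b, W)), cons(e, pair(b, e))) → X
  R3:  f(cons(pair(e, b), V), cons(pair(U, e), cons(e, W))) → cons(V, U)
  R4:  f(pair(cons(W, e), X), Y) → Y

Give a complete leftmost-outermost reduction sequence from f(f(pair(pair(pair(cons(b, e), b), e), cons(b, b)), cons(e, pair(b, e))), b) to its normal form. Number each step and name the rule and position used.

b

1. f(f(pair(pair(pair(cons(b, e), b), e), cons(b, b)), cons(e, pair(b, e))), b)  →  f(pair(cons(b, e), b), b)   [R2 at 1]
2. f(pair(cons(b, e), b), b)  →  b   [R4 at ε]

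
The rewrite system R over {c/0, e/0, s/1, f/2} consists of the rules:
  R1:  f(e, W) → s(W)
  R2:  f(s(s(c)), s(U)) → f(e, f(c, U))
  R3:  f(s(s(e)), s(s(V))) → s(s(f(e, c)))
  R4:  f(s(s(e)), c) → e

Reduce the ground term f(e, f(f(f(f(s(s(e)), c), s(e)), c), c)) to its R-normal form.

s(s(c))

1. f(e, f(f(f(f(s(s(e)), c), s(e)), c), c))  →  s(f(f(f(f(s(s(e)), c), s(e)), c), c))   [R1 at ε]
2. s(f(f(f(f(s(s(e)), c), s(e)), c), c))  →  s(f(f(f(e, s(e)), c), c))   [R4 at 1.1.1.1]
3. s(f(f(f(e, s(e)), c), c))  →  s(f(f(s(s(e)), c), c))   [R1 at 1.1.1]
4. s(f(f(s(s(e)), c), c))  →  s(f(e, c))   [R4 at 1.1]
5. s(f(e, c))  →  s(s(c))   [R1 at 1]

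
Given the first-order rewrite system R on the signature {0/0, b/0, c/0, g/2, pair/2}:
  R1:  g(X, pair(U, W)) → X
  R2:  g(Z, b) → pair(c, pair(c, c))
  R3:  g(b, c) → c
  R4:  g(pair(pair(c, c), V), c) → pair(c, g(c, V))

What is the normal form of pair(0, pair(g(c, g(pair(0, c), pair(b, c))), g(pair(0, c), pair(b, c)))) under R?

pair(0, pair(c, pair(0, c)))

1. pair(0, pair(g(c, g(pair(0, c), pair(b, c))), g(pair(0, c), pair(b, c))))  →  pair(0, pair(g(c, pair(0, c)), g(pair(0, c), pair(b, c))))   [R1 at 2.1.2]
2. pair(0, pair(g(c, pair(0, c)), g(pair(0, c), pair(b, c))))  →  pair(0, pair(c, g(pair(0, c), pair(b, c))))   [R1 at 2.1]
3. pair(0, pair(c, g(pair(0, c), pair(b, c))))  →  pair(0, pair(c, pair(0, c)))   [R1 at 2.2]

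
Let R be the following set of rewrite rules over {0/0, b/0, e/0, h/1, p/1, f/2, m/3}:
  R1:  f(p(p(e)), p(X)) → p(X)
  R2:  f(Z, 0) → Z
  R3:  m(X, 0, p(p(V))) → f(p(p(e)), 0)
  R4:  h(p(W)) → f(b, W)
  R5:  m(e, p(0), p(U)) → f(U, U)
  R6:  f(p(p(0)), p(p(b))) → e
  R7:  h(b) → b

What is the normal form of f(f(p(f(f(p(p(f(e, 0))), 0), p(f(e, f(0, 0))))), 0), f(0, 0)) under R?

1. f(f(p(f(f(p(p(f(e, 0))), 0), p(f(e, f(0, 0))))), 0), f(0, 0))  →  f(p(f(f(p(p(f(e, 0))), 0), p(f(e, f(0, 0))))), f(0, 0))   [R2 at 1]
2. f(p(f(f(p(p(f(e, 0))), 0), p(f(e, f(0, 0))))), f(0, 0))  →  f(p(f(p(p(f(e, 0))), p(f(e, f(0, 0))))), f(0, 0))   [R2 at 1.1.1]
3. f(p(f(p(p(f(e, 0))), p(f(e, f(0, 0))))), f(0, 0))  →  f(p(f(p(p(e)), p(f(e, f(0, 0))))), f(0, 0))   [R2 at 1.1.1.1.1]
4. f(p(f(p(p(e)), p(f(e, f(0, 0))))), f(0, 0))  →  f(p(p(f(e, f(0, 0)))), f(0, 0))   [R1 at 1.1]
5. f(p(p(f(e, f(0, 0)))), f(0, 0))  →  f(p(p(f(e, 0))), f(0, 0))   [R2 at 1.1.1.2]
6. f(p(p(f(e, 0))), f(0, 0))  →  f(p(p(e)), f(0, 0))   [R2 at 1.1.1]
7. f(p(p(e)), f(0, 0))  →  f(p(p(e)), 0)   [R2 at 2]
8. f(p(p(e)), 0)  →  p(p(e))   [R2 at ε]

p(p(e))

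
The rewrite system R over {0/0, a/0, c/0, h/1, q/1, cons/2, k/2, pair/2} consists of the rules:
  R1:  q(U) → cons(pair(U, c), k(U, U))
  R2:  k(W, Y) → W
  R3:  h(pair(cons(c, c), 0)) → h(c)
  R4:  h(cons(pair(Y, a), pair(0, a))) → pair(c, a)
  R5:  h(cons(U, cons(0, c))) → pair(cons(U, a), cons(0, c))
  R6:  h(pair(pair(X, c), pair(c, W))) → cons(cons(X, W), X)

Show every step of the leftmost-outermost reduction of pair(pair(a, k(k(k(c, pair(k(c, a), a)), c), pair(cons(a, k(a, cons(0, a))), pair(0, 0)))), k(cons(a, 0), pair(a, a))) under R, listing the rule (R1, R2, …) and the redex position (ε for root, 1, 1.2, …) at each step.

1. pair(pair(a, k(k(k(c, pair(k(c, a), a)), c), pair(cons(a, k(a, cons(0, a))), pair(0, 0)))), k(cons(a, 0), pair(a, a)))  →  pair(pair(a, k(k(c, pair(k(c, a), a)), c)), k(cons(a, 0), pair(a, a)))   [R2 at 1.2]
2. pair(pair(a, k(k(c, pair(k(c, a), a)), c)), k(cons(a, 0), pair(a, a)))  →  pair(pair(a, k(c, pair(k(c, a), a))), k(cons(a, 0), pair(a, a)))   [R2 at 1.2]
3. pair(pair(a, k(c, pair(k(c, a), a))), k(cons(a, 0), pair(a, a)))  →  pair(pair(a, c), k(cons(a, 0), pair(a, a)))   [R2 at 1.2]
4. pair(pair(a, c), k(cons(a, 0), pair(a, a)))  →  pair(pair(a, c), cons(a, 0))   [R2 at 2]

pair(pair(a, c), cons(a, 0))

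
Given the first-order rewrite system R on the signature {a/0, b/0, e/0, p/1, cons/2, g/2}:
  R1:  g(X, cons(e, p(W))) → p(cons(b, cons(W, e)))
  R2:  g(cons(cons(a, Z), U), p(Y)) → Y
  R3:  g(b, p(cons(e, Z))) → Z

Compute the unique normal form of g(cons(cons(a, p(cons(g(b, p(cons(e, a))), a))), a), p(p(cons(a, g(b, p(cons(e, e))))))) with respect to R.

p(cons(a, e))

1. g(cons(cons(a, p(cons(g(b, p(cons(e, a))), a))), a), p(p(cons(a, g(b, p(cons(e, e)))))))  →  p(cons(a, g(b, p(cons(e, e)))))   [R2 at ε]
2. p(cons(a, g(b, p(cons(e, e)))))  →  p(cons(a, e))   [R3 at 1.2]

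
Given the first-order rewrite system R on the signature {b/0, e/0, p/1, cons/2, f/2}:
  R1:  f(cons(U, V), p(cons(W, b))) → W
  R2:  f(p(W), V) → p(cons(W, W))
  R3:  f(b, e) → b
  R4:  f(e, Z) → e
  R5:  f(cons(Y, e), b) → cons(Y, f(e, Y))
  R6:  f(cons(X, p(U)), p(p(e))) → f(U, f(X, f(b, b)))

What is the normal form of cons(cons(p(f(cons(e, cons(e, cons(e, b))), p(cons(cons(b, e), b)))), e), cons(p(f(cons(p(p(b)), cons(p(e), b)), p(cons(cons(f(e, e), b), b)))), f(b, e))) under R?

1. cons(cons(p(f(cons(e, cons(e, cons(e, b))), p(cons(cons(b, e), b)))), e), cons(p(f(cons(p(p(b)), cons(p(e), b)), p(cons(cons(f(e, e), b), b)))), f(b, e)))  →  cons(cons(p(cons(b, e)), e), cons(p(f(cons(p(p(b)), cons(p(e), b)), p(cons(cons(f(e, e), b), b)))), f(b, e)))   [R1 at 1.1.1]
2. cons(cons(p(cons(b, e)), e), cons(p(f(cons(p(p(b)), cons(p(e), b)), p(cons(cons(f(e, e), b), b)))), f(b, e)))  →  cons(cons(p(cons(b, e)), e), cons(p(cons(f(e, e), b)), f(b, e)))   [R1 at 2.1.1]
3. cons(cons(p(cons(b, e)), e), cons(p(cons(f(e, e), b)), f(b, e)))  →  cons(cons(p(cons(b, e)), e), cons(p(cons(e, b)), f(b, e)))   [R4 at 2.1.1.1]
4. cons(cons(p(cons(b, e)), e), cons(p(cons(e, b)), f(b, e)))  →  cons(cons(p(cons(b, e)), e), cons(p(cons(e, b)), b))   [R3 at 2.2]

cons(cons(p(cons(b, e)), e), cons(p(cons(e, b)), b))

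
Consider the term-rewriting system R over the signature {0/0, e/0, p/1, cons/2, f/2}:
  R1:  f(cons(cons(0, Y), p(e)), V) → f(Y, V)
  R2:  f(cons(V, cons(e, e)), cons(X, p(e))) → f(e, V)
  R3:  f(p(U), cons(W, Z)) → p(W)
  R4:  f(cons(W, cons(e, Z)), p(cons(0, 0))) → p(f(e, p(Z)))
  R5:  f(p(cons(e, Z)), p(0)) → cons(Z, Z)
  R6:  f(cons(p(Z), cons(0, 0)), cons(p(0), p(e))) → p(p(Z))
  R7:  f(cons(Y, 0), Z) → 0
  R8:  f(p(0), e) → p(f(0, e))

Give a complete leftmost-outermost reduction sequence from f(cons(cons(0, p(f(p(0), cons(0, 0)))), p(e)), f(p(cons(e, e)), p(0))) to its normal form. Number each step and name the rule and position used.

p(e)

1. f(cons(cons(0, p(f(p(0), cons(0, 0)))), p(e)), f(p(cons(e, e)), p(0)))  →  f(p(f(p(0), cons(0, 0))), f(p(cons(e, e)), p(0)))   [R1 at ε]
2. f(p(f(p(0), cons(0, 0))), f(p(cons(e, e)), p(0)))  →  f(p(p(0)), f(p(cons(e, e)), p(0)))   [R3 at 1.1]
3. f(p(p(0)), f(p(cons(e, e)), p(0)))  →  f(p(p(0)), cons(e, e))   [R5 at 2]
4. f(p(p(0)), cons(e, e))  →  p(e)   [R3 at ε]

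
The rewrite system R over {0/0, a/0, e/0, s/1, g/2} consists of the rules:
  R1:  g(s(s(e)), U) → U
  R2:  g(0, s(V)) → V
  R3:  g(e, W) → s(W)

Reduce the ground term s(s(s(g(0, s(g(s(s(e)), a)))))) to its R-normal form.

s(s(s(a)))

1. s(s(s(g(0, s(g(s(s(e)), a))))))  →  s(s(s(g(s(s(e)), a))))   [R2 at 1.1.1]
2. s(s(s(g(s(s(e)), a))))  →  s(s(s(a)))   [R1 at 1.1.1]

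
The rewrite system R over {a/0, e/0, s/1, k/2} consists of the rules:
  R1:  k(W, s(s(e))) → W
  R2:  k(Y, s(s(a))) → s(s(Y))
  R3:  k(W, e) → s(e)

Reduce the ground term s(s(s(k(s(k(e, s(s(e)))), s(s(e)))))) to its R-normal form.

s(s(s(s(e))))

1. s(s(s(k(s(k(e, s(s(e)))), s(s(e))))))  →  s(s(s(s(k(e, s(s(e)))))))   [R1 at 1.1.1]
2. s(s(s(s(k(e, s(s(e)))))))  →  s(s(s(s(e))))   [R1 at 1.1.1.1]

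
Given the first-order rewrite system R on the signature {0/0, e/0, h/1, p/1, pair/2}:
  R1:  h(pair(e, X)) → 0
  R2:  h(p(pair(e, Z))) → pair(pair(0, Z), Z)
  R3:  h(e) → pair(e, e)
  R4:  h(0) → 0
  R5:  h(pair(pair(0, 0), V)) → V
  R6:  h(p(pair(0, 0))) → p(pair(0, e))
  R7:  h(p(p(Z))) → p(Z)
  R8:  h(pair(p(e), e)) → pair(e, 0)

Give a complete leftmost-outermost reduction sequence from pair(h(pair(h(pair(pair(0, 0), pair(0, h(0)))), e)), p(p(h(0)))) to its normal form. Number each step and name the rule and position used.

pair(e, p(p(0)))

1. pair(h(pair(h(pair(pair(0, 0), pair(0, h(0)))), e)), p(p(h(0))))  →  pair(h(pair(pair(0, h(0)), e)), p(p(h(0))))   [R5 at 1.1.1]
2. pair(h(pair(pair(0, h(0)), e)), p(p(h(0))))  →  pair(h(pair(pair(0, 0), e)), p(p(h(0))))   [R4 at 1.1.1.2]
3. pair(h(pair(pair(0, 0), e)), p(p(h(0))))  →  pair(e, p(p(h(0))))   [R5 at 1]
4. pair(e, p(p(h(0))))  →  pair(e, p(p(0)))   [R4 at 2.1.1]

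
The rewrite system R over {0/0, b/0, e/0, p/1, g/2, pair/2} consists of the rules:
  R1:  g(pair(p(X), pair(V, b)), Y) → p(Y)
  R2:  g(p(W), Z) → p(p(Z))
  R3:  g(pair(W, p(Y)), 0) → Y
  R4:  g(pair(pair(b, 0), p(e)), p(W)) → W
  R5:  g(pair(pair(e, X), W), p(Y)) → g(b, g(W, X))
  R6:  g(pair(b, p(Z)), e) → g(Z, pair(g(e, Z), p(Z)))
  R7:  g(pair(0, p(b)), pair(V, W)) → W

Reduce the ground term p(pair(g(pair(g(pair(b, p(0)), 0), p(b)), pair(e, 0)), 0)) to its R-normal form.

1. p(pair(g(pair(g(pair(b, p(0)), 0), p(b)), pair(e, 0)), 0))  →  p(pair(g(pair(0, p(b)), pair(e, 0)), 0))   [R3 at 1.1.1.1]
2. p(pair(g(pair(0, p(b)), pair(e, 0)), 0))  →  p(pair(0, 0))   [R7 at 1.1]

p(pair(0, 0))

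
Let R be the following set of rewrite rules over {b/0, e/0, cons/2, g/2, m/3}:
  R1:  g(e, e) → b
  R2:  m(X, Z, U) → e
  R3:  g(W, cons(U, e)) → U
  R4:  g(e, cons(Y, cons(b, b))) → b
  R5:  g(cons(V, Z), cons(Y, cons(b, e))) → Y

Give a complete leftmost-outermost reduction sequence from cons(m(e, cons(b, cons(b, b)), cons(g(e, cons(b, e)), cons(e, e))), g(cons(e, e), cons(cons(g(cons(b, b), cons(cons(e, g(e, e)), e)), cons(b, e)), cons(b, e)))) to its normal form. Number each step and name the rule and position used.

cons(e, cons(cons(e, b), cons(b, e)))

1. cons(m(e, cons(b, cons(b, b)), cons(g(e, cons(b, e)), cons(e, e))), g(cons(e, e), cons(cons(g(cons(b, b), cons(cons(e, g(e, e)), e)), cons(b, e)), cons(b, e))))  →  cons(e, g(cons(e, e), cons(cons(g(cons(b, b), cons(cons(e, g(e, e)), e)), cons(b, e)), cons(b, e))))   [R2 at 1]
2. cons(e, g(cons(e, e), cons(cons(g(cons(b, b), cons(cons(e, g(e, e)), e)), cons(b, e)), cons(b, e))))  →  cons(e, cons(g(cons(b, b), cons(cons(e, g(e, e)), e)), cons(b, e)))   [R5 at 2]
3. cons(e, cons(g(cons(b, b), cons(cons(e, g(e, e)), e)), cons(b, e)))  →  cons(e, cons(cons(e, g(e, e)), cons(b, e)))   [R3 at 2.1]
4. cons(e, cons(cons(e, g(e, e)), cons(b, e)))  →  cons(e, cons(cons(e, b), cons(b, e)))   [R1 at 2.1.2]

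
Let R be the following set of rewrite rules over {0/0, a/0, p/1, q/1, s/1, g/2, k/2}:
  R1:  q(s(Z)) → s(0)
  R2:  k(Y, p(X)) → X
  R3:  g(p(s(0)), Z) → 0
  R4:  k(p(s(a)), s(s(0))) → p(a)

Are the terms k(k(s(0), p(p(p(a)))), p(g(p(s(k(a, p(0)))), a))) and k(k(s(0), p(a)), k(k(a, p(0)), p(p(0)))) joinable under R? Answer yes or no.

Reduce t₁ = k(k(s(0), p(p(p(a)))), p(g(p(s(k(a, p(0)))), a))):
1. k(k(s(0), p(p(p(a)))), p(g(p(s(k(a, p(0)))), a)))  →  g(p(s(k(a, p(0)))), a)   [R2 at ε]
2. g(p(s(k(a, p(0)))), a)  →  g(p(s(0)), a)   [R2 at 1.1.1]
3. g(p(s(0)), a)  →  0   [R3 at ε]

Reduce t₂ = k(k(s(0), p(a)), k(k(a, p(0)), p(p(0)))):
1. k(k(s(0), p(a)), k(k(a, p(0)), p(p(0))))  →  k(a, k(k(a, p(0)), p(p(0))))   [R2 at 1]
2. k(a, k(k(a, p(0)), p(p(0))))  →  k(a, p(0))   [R2 at 2]
3. k(a, p(0))  →  0   [R2 at ε]

yes — NF(t₁) = 0, NF(t₂) = 0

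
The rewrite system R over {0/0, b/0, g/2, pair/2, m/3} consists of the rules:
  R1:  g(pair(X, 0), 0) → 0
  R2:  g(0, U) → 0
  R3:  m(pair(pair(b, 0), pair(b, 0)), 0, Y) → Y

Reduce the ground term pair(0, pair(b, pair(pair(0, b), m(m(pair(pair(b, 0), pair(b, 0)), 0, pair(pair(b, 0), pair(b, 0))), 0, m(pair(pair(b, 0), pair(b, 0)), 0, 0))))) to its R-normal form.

pair(0, pair(b, pair(pair(0, b), 0)))

1. pair(0, pair(b, pair(pair(0, b), m(m(pair(pair(b, 0), pair(b, 0)), 0, pair(pair(b, 0), pair(b, 0))), 0, m(pair(pair(b, 0), pair(b, 0)), 0, 0)))))  →  pair(0, pair(b, pair(pair(0, b), m(pair(pair(b, 0), pair(b, 0)), 0, m(pair(pair(b, 0), pair(b, 0)), 0, 0)))))   [R3 at 2.2.2.1]
2. pair(0, pair(b, pair(pair(0, b), m(pair(pair(b, 0), pair(b, 0)), 0, m(pair(pair(b, 0), pair(b, 0)), 0, 0)))))  →  pair(0, pair(b, pair(pair(0, b), m(pair(pair(b, 0), pair(b, 0)), 0, 0))))   [R3 at 2.2.2]
3. pair(0, pair(b, pair(pair(0, b), m(pair(pair(b, 0), pair(b, 0)), 0, 0))))  →  pair(0, pair(b, pair(pair(0, b), 0)))   [R3 at 2.2.2]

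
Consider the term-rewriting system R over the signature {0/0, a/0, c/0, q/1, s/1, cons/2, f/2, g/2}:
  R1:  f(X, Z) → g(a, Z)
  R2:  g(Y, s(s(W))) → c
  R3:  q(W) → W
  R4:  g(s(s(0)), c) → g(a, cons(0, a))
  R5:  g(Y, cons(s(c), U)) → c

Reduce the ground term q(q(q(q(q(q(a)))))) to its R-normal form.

1. q(q(q(q(q(q(a))))))  →  q(q(q(q(q(a)))))   [R3 at ε]
2. q(q(q(q(q(a)))))  →  q(q(q(q(a))))   [R3 at ε]
3. q(q(q(q(a))))  →  q(q(q(a)))   [R3 at ε]
4. q(q(q(a)))  →  q(q(a))   [R3 at ε]
5. q(q(a))  →  q(a)   [R3 at ε]
6. q(a)  →  a   [R3 at ε]

a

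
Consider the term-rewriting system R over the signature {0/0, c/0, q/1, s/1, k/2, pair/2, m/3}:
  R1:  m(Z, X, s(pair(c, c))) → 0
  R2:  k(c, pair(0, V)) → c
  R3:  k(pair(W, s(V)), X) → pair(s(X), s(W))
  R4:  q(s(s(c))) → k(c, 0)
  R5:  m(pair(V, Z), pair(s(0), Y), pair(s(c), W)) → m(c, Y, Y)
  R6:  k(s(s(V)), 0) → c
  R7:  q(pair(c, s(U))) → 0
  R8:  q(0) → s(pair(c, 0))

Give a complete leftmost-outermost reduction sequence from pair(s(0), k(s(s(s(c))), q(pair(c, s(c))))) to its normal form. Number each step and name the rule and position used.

pair(s(0), c)

1. pair(s(0), k(s(s(s(c))), q(pair(c, s(c)))))  →  pair(s(0), k(s(s(s(c))), 0))   [R7 at 2.2]
2. pair(s(0), k(s(s(s(c))), 0))  →  pair(s(0), c)   [R6 at 2]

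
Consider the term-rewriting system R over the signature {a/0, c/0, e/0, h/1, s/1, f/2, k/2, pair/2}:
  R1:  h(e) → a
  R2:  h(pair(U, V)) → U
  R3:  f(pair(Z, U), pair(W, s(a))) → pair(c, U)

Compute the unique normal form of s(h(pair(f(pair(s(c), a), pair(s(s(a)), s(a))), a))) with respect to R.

s(pair(c, a))

1. s(h(pair(f(pair(s(c), a), pair(s(s(a)), s(a))), a)))  →  s(f(pair(s(c), a), pair(s(s(a)), s(a))))   [R2 at 1]
2. s(f(pair(s(c), a), pair(s(s(a)), s(a))))  →  s(pair(c, a))   [R3 at 1]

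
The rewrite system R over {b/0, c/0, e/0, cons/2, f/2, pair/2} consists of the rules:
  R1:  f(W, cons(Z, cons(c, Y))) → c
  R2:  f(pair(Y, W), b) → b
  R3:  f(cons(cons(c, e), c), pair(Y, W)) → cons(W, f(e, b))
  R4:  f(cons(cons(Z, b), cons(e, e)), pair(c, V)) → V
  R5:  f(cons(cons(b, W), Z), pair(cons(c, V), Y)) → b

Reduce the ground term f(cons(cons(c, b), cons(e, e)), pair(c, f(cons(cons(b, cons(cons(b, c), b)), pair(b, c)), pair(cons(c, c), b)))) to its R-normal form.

b

1. f(cons(cons(c, b), cons(e, e)), pair(c, f(cons(cons(b, cons(cons(b, c), b)), pair(b, c)), pair(cons(c, c), b))))  →  f(cons(cons(b, cons(cons(b, c), b)), pair(b, c)), pair(cons(c, c), b))   [R4 at ε]
2. f(cons(cons(b, cons(cons(b, c), b)), pair(b, c)), pair(cons(c, c), b))  →  b   [R5 at ε]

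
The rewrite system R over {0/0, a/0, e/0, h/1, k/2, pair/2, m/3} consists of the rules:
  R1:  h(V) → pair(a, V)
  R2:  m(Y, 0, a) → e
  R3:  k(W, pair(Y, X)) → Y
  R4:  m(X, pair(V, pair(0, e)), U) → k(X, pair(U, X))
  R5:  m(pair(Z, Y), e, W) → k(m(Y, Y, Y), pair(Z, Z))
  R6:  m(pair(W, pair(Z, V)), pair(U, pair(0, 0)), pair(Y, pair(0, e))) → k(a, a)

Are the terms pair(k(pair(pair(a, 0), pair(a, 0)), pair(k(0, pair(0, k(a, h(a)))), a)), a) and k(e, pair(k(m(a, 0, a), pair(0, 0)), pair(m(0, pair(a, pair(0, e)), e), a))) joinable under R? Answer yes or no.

no — NF(t₁) = pair(0, a), NF(t₂) = 0

Reduce t₁ = pair(k(pair(pair(a, 0), pair(a, 0)), pair(k(0, pair(0, k(a, h(a)))), a)), a):
1. pair(k(pair(pair(a, 0), pair(a, 0)), pair(k(0, pair(0, k(a, h(a)))), a)), a)  →  pair(k(0, pair(0, k(a, h(a)))), a)   [R3 at 1]
2. pair(k(0, pair(0, k(a, h(a)))), a)  →  pair(0, a)   [R3 at 1]

Reduce t₂ = k(e, pair(k(m(a, 0, a), pair(0, 0)), pair(m(0, pair(a, pair(0, e)), e), a))):
1. k(e, pair(k(m(a, 0, a), pair(0, 0)), pair(m(0, pair(a, pair(0, e)), e), a)))  →  k(m(a, 0, a), pair(0, 0))   [R3 at ε]
2. k(m(a, 0, a), pair(0, 0))  →  0   [R3 at ε]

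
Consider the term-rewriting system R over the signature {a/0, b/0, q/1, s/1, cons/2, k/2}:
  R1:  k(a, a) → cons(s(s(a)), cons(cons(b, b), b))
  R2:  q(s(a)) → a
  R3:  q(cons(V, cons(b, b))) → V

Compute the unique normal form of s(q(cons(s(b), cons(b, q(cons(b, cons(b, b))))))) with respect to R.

s(s(b))

1. s(q(cons(s(b), cons(b, q(cons(b, cons(b, b)))))))  →  s(q(cons(s(b), cons(b, b))))   [R3 at 1.1.2.2]
2. s(q(cons(s(b), cons(b, b))))  →  s(s(b))   [R3 at 1]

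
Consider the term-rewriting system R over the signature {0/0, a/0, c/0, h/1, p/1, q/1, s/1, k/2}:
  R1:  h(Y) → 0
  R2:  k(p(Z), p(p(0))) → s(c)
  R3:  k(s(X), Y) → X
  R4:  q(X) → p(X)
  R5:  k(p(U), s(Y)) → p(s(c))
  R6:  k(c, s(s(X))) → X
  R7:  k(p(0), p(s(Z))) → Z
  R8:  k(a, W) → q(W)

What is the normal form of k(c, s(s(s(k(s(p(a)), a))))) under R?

1. k(c, s(s(s(k(s(p(a)), a)))))  →  s(k(s(p(a)), a))   [R6 at ε]
2. s(k(s(p(a)), a))  →  s(p(a))   [R3 at 1]

s(p(a))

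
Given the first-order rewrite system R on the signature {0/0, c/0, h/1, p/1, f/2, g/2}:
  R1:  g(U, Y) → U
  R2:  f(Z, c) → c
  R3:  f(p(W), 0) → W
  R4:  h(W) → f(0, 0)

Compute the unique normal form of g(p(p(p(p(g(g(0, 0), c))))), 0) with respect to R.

1. g(p(p(p(p(g(g(0, 0), c))))), 0)  →  p(p(p(p(g(g(0, 0), c)))))   [R1 at ε]
2. p(p(p(p(g(g(0, 0), c)))))  →  p(p(p(p(g(0, 0)))))   [R1 at 1.1.1.1]
3. p(p(p(p(g(0, 0)))))  →  p(p(p(p(0))))   [R1 at 1.1.1.1]

p(p(p(p(0))))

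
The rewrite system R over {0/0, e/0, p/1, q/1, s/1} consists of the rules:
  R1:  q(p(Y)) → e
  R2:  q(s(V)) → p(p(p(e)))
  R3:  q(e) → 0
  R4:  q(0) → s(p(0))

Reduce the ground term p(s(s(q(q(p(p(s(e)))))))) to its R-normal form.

1. p(s(s(q(q(p(p(s(e))))))))  →  p(s(s(q(e))))   [R1 at 1.1.1.1]
2. p(s(s(q(e))))  →  p(s(s(0)))   [R3 at 1.1.1]

p(s(s(0)))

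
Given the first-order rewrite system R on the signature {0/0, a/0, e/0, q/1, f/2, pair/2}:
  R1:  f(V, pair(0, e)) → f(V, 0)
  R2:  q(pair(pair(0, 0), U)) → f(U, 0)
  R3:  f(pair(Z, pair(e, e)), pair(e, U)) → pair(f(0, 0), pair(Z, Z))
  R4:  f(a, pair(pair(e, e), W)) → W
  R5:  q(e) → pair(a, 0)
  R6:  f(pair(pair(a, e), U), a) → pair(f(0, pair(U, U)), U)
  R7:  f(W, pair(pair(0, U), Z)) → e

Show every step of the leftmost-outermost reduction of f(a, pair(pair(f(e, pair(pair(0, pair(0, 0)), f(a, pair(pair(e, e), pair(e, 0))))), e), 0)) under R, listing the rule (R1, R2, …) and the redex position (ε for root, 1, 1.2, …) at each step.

0

1. f(a, pair(pair(f(e, pair(pair(0, pair(0, 0)), f(a, pair(pair(e, e), pair(e, 0))))), e), 0))  →  f(a, pair(pair(e, e), 0))   [R7 at 2.1.1]
2. f(a, pair(pair(e, e), 0))  →  0   [R4 at ε]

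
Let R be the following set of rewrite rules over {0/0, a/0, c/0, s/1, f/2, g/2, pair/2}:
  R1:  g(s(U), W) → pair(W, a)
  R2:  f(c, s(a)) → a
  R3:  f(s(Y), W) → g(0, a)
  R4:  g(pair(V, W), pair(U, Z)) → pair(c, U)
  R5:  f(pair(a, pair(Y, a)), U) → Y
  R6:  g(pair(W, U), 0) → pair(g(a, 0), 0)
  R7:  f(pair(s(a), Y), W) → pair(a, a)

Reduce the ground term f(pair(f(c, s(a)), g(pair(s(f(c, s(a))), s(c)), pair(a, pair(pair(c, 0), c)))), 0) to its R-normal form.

c

1. f(pair(f(c, s(a)), g(pair(s(f(c, s(a))), s(c)), pair(a, pair(pair(c, 0), c)))), 0)  →  f(pair(a, g(pair(s(f(c, s(a))), s(c)), pair(a, pair(pair(c, 0), c)))), 0)   [R2 at 1.1]
2. f(pair(a, g(pair(s(f(c, s(a))), s(c)), pair(a, pair(pair(c, 0), c)))), 0)  →  f(pair(a, pair(c, a)), 0)   [R4 at 1.2]
3. f(pair(a, pair(c, a)), 0)  →  c   [R5 at ε]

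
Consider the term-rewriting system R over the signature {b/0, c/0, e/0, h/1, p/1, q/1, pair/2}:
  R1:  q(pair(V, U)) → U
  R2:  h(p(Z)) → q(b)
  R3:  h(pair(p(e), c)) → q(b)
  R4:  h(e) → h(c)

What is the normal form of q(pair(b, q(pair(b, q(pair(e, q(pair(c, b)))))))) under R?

b

1. q(pair(b, q(pair(b, q(pair(e, q(pair(c, b))))))))  →  q(pair(b, q(pair(e, q(pair(c, b))))))   [R1 at ε]
2. q(pair(b, q(pair(e, q(pair(c, b))))))  →  q(pair(e, q(pair(c, b))))   [R1 at ε]
3. q(pair(e, q(pair(c, b))))  →  q(pair(c, b))   [R1 at ε]
4. q(pair(c, b))  →  b   [R1 at ε]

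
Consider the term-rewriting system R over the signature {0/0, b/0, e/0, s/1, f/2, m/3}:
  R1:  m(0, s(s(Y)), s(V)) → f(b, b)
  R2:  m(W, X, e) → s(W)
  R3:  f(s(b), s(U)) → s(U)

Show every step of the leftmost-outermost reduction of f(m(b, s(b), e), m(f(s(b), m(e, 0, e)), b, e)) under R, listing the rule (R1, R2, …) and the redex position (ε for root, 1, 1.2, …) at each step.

1. f(m(b, s(b), e), m(f(s(b), m(e, 0, e)), b, e))  →  f(s(b), m(f(s(b), m(e, 0, e)), b, e))   [R2 at 1]
2. f(s(b), m(f(s(b), m(e, 0, e)), b, e))  →  f(s(b), s(f(s(b), m(e, 0, e))))   [R2 at 2]
3. f(s(b), s(f(s(b), m(e, 0, e))))  →  s(f(s(b), m(e, 0, e)))   [R3 at ε]
4. s(f(s(b), m(e, 0, e)))  →  s(f(s(b), s(e)))   [R2 at 1.2]
5. s(f(s(b), s(e)))  →  s(s(e))   [R3 at 1]

s(s(e))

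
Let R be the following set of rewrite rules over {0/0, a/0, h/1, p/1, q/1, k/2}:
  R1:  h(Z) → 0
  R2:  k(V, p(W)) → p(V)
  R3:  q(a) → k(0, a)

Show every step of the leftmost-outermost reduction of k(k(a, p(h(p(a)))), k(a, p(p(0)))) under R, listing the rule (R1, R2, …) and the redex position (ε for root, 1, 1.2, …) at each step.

1. k(k(a, p(h(p(a)))), k(a, p(p(0))))  →  k(p(a), k(a, p(p(0))))   [R2 at 1]
2. k(p(a), k(a, p(p(0))))  →  k(p(a), p(a))   [R2 at 2]
3. k(p(a), p(a))  →  p(p(a))   [R2 at ε]

p(p(a))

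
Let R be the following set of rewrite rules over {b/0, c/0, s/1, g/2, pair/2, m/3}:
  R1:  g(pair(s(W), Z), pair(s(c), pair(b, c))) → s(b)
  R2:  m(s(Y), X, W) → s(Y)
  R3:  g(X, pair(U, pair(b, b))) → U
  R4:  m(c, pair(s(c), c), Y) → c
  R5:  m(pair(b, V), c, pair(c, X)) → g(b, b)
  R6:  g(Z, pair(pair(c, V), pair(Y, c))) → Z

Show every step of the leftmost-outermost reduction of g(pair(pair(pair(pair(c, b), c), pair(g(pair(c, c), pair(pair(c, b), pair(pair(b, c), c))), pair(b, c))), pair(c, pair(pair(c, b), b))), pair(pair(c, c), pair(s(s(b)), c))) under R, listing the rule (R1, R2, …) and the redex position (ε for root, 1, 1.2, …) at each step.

1. g(pair(pair(pair(pair(c, b), c), pair(g(pair(c, c), pair(pair(c, b), pair(pair(b, c), c))), pair(b, c))), pair(c, pair(pair(c, b), b))), pair(pair(c, c), pair(s(s(b)), c)))  →  pair(pair(pair(pair(c, b), c), pair(g(pair(c, c), pair(pair(c, b), pair(pair(b, c), c))), pair(b, c))), pair(c, pair(pair(c, b), b)))   [R6 at ε]
2. pair(pair(pair(pair(c, b), c), pair(g(pair(c, c), pair(pair(c, b), pair(pair(b, c), c))), pair(b, c))), pair(c, pair(pair(c, b), b)))  →  pair(pair(pair(pair(c, b), c), pair(pair(c, c), pair(b, c))), pair(c, pair(pair(c, b), b)))   [R6 at 1.2.1]

pair(pair(pair(pair(c, b), c), pair(pair(c, c), pair(b, c))), pair(c, pair(pair(c, b), b)))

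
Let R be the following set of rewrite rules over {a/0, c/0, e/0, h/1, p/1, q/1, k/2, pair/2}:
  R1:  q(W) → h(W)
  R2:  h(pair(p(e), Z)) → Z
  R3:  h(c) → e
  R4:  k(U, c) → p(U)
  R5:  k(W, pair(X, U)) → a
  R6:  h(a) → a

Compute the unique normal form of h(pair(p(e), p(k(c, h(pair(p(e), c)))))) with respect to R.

p(p(c))

1. h(pair(p(e), p(k(c, h(pair(p(e), c))))))  →  p(k(c, h(pair(p(e), c))))   [R2 at ε]
2. p(k(c, h(pair(p(e), c))))  →  p(k(c, c))   [R2 at 1.2]
3. p(k(c, c))  →  p(p(c))   [R4 at 1]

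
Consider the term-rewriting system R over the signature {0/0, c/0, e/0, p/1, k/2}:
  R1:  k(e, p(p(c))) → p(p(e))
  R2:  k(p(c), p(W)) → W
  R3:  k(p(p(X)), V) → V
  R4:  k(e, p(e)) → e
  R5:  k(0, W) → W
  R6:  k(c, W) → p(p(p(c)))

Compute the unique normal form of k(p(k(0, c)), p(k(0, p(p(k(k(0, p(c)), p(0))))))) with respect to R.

p(p(0))

1. k(p(k(0, c)), p(k(0, p(p(k(k(0, p(c)), p(0)))))))  →  k(p(c), p(k(0, p(p(k(k(0, p(c)), p(0)))))))   [R5 at 1.1]
2. k(p(c), p(k(0, p(p(k(k(0, p(c)), p(0)))))))  →  k(0, p(p(k(k(0, p(c)), p(0)))))   [R2 at ε]
3. k(0, p(p(k(k(0, p(c)), p(0)))))  →  p(p(k(k(0, p(c)), p(0))))   [R5 at ε]
4. p(p(k(k(0, p(c)), p(0))))  →  p(p(k(p(c), p(0))))   [R5 at 1.1.1]
5. p(p(k(p(c), p(0))))  →  p(p(0))   [R2 at 1.1]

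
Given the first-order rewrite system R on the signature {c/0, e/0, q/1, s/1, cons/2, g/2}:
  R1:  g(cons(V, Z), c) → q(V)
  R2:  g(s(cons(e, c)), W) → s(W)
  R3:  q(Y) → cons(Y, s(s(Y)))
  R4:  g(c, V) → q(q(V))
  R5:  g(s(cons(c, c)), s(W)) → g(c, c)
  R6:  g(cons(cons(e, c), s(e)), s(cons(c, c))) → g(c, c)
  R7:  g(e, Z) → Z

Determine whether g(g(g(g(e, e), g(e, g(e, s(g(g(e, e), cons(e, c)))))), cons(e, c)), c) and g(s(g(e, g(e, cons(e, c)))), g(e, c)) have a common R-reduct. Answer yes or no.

yes — NF(t₁) = s(c), NF(t₂) = s(c)

Reduce t₁ = g(g(g(g(e, e), g(e, g(e, s(g(g(e, e), cons(e, c)))))), cons(e, c)), c):
1. g(g(g(g(e, e), g(e, g(e, s(g(g(e, e), cons(e, c)))))), cons(e, c)), c)  →  g(g(g(e, g(e, g(e, s(g(g(e, e), cons(e, c)))))), cons(e, c)), c)   [R7 at 1.1.1]
2. g(g(g(e, g(e, g(e, s(g(g(e, e), cons(e, c)))))), cons(e, c)), c)  →  g(g(g(e, g(e, s(g(g(e, e), cons(e, c))))), cons(e, c)), c)   [R7 at 1.1]
3. g(g(g(e, g(e, s(g(g(e, e), cons(e, c))))), cons(e, c)), c)  →  g(g(g(e, s(g(g(e, e), cons(e, c)))), cons(e, c)), c)   [R7 at 1.1]
4. g(g(g(e, s(g(g(e, e), cons(e, c)))), cons(e, c)), c)  →  g(g(s(g(g(e, e), cons(e, c))), cons(e, c)), c)   [R7 at 1.1]
5. g(g(s(g(g(e, e), cons(e, c))), cons(e, c)), c)  →  g(g(s(g(e, cons(e, c))), cons(e, c)), c)   [R7 at 1.1.1.1]
6. g(g(s(g(e, cons(e, c))), cons(e, c)), c)  →  g(g(s(cons(e, c)), cons(e, c)), c)   [R7 at 1.1.1]
7. g(g(s(cons(e, c)), cons(e, c)), c)  →  g(s(cons(e, c)), c)   [R2 at 1]
8. g(s(cons(e, c)), c)  →  s(c)   [R2 at ε]

Reduce t₂ = g(s(g(e, g(e, cons(e, c)))), g(e, c)):
1. g(s(g(e, g(e, cons(e, c)))), g(e, c))  →  g(s(g(e, cons(e, c))), g(e, c))   [R7 at 1.1]
2. g(s(g(e, cons(e, c))), g(e, c))  →  g(s(cons(e, c)), g(e, c))   [R7 at 1.1]
3. g(s(cons(e, c)), g(e, c))  →  s(g(e, c))   [R2 at ε]
4. s(g(e, c))  →  s(c)   [R7 at 1]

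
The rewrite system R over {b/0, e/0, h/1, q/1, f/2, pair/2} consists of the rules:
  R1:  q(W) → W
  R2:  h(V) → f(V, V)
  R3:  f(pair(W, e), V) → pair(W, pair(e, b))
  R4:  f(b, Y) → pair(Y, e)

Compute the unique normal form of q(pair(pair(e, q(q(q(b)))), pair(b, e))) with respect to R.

pair(pair(e, b), pair(b, e))

1. q(pair(pair(e, q(q(q(b)))), pair(b, e)))  →  pair(pair(e, q(q(q(b)))), pair(b, e))   [R1 at ε]
2. pair(pair(e, q(q(q(b)))), pair(b, e))  →  pair(pair(e, q(q(b))), pair(b, e))   [R1 at 1.2]
3. pair(pair(e, q(q(b))), pair(b, e))  →  pair(pair(e, q(b)), pair(b, e))   [R1 at 1.2]
4. pair(pair(e, q(b)), pair(b, e))  →  pair(pair(e, b), pair(b, e))   [R1 at 1.2]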